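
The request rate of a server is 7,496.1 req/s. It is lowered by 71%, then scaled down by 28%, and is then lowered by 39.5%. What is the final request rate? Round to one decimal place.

946.9 req/s

Each change multiplies by a factor: 0.29 × 0.72 × 0.605 = 0.126324.
7,496.1 × 0.126324 = 946.9373364 ≈ 946.9.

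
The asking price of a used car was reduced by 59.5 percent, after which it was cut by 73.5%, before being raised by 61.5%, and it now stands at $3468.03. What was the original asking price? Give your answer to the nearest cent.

$20008.26

Undoing the 61.5% increase: $3468.03 ÷ 1.615 ≈ $2147.386997.
Undoing the 73.5% decrease: $2147.386997 ÷ 0.265 ≈ $8103.347158.
Undoing the 59.5% decrease: $8103.347158 ÷ 0.405 ≈ $20008.26.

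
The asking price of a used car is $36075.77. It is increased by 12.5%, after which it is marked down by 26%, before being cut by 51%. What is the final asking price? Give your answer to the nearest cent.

$14716.21

Each change multiplies by a factor: 1.125 × 0.74 × 0.49 = 0.407925.
$36075.77 × 0.407925 = $14716.20847725 ≈ $14716.21.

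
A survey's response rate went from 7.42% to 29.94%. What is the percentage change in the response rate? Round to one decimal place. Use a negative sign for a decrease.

303.5%

The change is 29.94 − 7.42 = 22.52 percentage points.
Relative to the original 7.42%, that is 22.52 ÷ 7.42 ≈ 303.5%.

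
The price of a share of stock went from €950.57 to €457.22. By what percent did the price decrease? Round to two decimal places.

Change: €457.22 − €950.57 = -€493.35.
Relative to the original: -€493.35 ÷ €950.57 ≈ -51.90%.
So the price decreased by 51.90%.

51.90%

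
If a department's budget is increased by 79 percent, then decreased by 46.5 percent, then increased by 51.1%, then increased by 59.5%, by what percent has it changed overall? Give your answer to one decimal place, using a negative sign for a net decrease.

130.8%

A 79% increase multiplies by 1.79.
Then a 46.5% decrease: 1.79 × 0.535 = 0.95765.
Then a 51.1% increase: 0.95765 × 1.511 = 1.44700915.
Then a 59.5% increase: 1.44700915 × 1.595 = 2.30797959425.
Overall factor 2.30797959425, i.e. 130.8%.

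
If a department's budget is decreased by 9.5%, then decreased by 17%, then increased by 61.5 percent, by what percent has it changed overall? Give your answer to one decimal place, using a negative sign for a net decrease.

A 9.5% decrease multiplies by 0.905.
Then a 17% decrease: 0.905 × 0.83 = 0.75115.
Then a 61.5% increase: 0.75115 × 1.615 = 1.21310725.
Overall factor 1.21310725, i.e. 21.3%.

21.3%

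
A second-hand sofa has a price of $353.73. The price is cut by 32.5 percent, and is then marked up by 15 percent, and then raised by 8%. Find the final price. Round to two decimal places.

Each change multiplies by a factor: 0.675 × 1.15 × 1.08 = 0.83835.
$353.73 × 0.83835 = $296.5495455 ≈ $296.55.

$296.55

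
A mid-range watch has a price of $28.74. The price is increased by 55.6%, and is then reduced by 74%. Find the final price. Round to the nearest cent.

$11.63

55.6% increase: $28.74 × 1.556 = $44.71944.
74% decrease: $44.71944 × 0.26 = $11.6270544 ≈ $11.63.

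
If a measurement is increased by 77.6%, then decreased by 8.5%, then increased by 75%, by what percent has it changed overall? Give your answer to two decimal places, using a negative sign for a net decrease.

184.38%

A 77.6% increase multiplies by 1.776.
Then an 8.5% decrease: 1.776 × 0.915 = 1.62504.
Then a 75% increase: 1.62504 × 1.75 = 2.84382.
Overall factor 2.84382, i.e. 184.38%.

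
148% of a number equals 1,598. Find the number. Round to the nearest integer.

1,598 ÷ 1.48 ≈ 1,080.

1,080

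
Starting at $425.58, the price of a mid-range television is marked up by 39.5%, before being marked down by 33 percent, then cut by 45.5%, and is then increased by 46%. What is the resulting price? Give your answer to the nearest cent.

39.5% increase: $425.58 × 1.395 = $593.6841.
After the 33% decrease: $593.6841 × 0.67 = $397.768347.
After the 45.5% decrease: $397.768347 × 0.545 = $216.783749115.
46% increase: $216.783749115 × 1.46 = $316.5042737079 ≈ $316.50.

$316.50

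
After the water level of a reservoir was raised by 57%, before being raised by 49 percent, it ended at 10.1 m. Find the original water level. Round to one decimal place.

The overall multiplier applied was 1.57 × 1.49 = 2.3393.
So the original water level was 10.1 ÷ 2.3393 ≈ 4.3 m.

4.3 m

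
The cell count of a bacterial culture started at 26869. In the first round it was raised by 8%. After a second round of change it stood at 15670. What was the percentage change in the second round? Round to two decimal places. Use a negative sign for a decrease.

-46.00%

After the first round: 26869 × 1.08 = 29018.52.
Second-round multiplier: 15670 ÷ 29018.52 ≈ 0.54.
That is a change of -46.00%.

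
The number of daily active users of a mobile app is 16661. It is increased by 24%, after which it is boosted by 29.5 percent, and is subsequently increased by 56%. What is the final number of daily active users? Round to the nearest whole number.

41737

Each change multiplies by a factor: 1.24 × 1.295 × 1.56 = 2.505048.
16661 × 2.505048 = 41736.604728 ≈ 41737.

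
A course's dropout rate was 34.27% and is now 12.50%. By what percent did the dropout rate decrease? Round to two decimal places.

63.52%

The change is 12.50 − 34.27 = -21.77 percentage points.
Relative to the original 34.27%, that is -21.77 ÷ 34.27 ≈ -63.52%.
So the dropout rate fell by 63.52%.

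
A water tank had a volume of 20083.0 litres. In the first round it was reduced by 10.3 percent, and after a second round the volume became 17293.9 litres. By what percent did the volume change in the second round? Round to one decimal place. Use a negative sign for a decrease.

-4.0%

After the first round: 20083.0 × 0.897 = 18014.451.
Second-round multiplier: 17293.9 ÷ 18014.451 ≈ 0.96.
That is a change of -4.0%.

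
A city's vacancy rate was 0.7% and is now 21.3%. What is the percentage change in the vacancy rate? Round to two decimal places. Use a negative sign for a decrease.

The change is 21.3 − 0.7 = 20.6 percentage points.
Relative to the original 0.7%, that is 20.6 ÷ 0.7 ≈ 2942.86%.

2942.86%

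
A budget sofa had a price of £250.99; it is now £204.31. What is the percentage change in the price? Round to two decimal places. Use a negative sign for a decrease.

-18.60%

Change: £204.31 − £250.99 = -£46.68.
Relative to the original: -£46.68 ÷ £250.99 ≈ -18.60%.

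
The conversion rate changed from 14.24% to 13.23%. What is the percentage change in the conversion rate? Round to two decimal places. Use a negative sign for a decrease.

The change is 13.23 − 14.24 = -1.01 percentage points.
Relative to the original 14.24%, that is -1.01 ÷ 14.24 ≈ -7.09%.

-7.09%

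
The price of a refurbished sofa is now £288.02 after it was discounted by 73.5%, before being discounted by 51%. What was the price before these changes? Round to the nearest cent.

£2218.10

The overall multiplier applied was 0.265 × 0.49 = 0.12985.
So the original price was £288.02 ÷ 0.12985 ≈ £2218.10.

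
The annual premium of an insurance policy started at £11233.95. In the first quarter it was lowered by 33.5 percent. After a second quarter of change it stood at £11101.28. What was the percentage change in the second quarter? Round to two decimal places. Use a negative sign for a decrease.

48.60%

After the first quarter: £11233.95 × 0.665 = £7470.57675.
Second-quarter multiplier: £11101.28 ÷ £7470.57675 ≈ 1.486.
That is a change of 48.60%.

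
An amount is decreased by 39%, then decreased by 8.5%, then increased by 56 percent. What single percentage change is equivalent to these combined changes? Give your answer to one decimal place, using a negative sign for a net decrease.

-12.9%

A 39% decrease multiplies by 0.61.
Then an 8.5% decrease: 0.61 × 0.915 = 0.55815.
Then a 56% increase: 0.55815 × 1.56 = 0.870714.
Overall factor 0.870714, i.e. -12.9%.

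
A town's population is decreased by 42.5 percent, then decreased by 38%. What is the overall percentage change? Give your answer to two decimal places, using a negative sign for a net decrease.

A 42.5% decrease multiplies by 0.575.
Then a 38% decrease: 0.575 × 0.62 = 0.3565.
Overall factor 0.3565, i.e. -64.35%.

-64.35%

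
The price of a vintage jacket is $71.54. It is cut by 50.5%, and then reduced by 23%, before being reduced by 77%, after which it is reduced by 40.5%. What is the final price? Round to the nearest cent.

Each change multiplies by a factor: 0.495 × 0.77 × 0.23 × 0.595 = 0.0521603775.
$71.54 × 0.0521603775 = $3.73155340635 ≈ $3.73.

$3.73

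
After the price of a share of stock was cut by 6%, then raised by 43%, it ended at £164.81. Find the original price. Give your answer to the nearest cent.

£122.61

The overall multiplier applied was 0.94 × 1.43 = 1.3442.
So the original price was £164.81 ÷ 1.3442 ≈ £122.61.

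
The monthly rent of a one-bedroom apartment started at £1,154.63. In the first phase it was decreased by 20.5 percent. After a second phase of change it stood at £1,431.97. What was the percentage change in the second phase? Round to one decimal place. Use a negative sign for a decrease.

After the first phase: £1,154.63 × 0.795 = £917.93085.
Second-phase multiplier: £1,431.97 ÷ £917.93085 ≈ 1.56.
That is a change of 56.0%.

56.0%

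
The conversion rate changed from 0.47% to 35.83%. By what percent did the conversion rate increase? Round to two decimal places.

7523.40%

The change is 35.83 − 0.47 = 35.36 percentage points.
Relative to the original 0.47%, that is 35.36 ÷ 0.47 ≈ 7523.40%.
So the conversion rate rose by 7523.40%.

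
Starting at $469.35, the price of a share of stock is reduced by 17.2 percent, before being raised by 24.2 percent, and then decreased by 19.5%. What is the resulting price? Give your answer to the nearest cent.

Each change multiplies by a factor: 0.828 × 1.242 × 0.805 = 0.82784268.
$469.35 × 0.82784268 = $388.547961858 ≈ $388.55.

$388.55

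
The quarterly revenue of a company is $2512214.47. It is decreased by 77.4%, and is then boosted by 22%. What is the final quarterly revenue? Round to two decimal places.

Each change multiplies by a factor: 0.226 × 1.22 = 0.27572.
$2512214.47 × 0.27572 = $692667.7736684 ≈ $692667.77.

$692667.77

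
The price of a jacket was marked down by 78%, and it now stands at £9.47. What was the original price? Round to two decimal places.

The overall multiplier applied was 0.22.
So the original price was £9.47 ÷ 0.22 ≈ £43.05.

£43.05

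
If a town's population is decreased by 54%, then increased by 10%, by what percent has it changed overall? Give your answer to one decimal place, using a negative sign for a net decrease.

The combined multiplier is 0.46 × 1.1 = 0.506.
That corresponds to a decrease of 49.4%.

-49.4%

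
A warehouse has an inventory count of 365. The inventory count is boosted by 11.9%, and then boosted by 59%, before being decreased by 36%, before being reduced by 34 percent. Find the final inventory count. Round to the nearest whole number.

Apply the 11.9% increase: 365 × 1.119 = 408.435.
Apply the 59% increase: 408.435 × 1.59 = 649.41165.
Apply the 36% decrease: 649.41165 × 0.64 = 415.623456.
Apply the 34% decrease: 415.623456 × 0.66 = 274.31148096 ≈ 274.

274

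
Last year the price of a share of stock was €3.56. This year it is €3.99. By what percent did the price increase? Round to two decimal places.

Change: €3.99 − €3.56 = €0.43.
Relative to the original: €0.43 ÷ €3.56 ≈ 12.08%.
So the price increased by 12.08%.

12.08%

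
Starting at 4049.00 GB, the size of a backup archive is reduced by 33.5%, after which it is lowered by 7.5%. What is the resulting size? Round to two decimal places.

Apply the 33.5% decrease: 4049.00 × 0.665 = 2692.585.
After the 7.5% decrease: 2692.585 × 0.925 = 2490.641125 ≈ 2490.64.

2490.64 GB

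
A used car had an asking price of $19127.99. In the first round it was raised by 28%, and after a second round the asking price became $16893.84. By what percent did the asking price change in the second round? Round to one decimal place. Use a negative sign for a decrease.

-31.0%

After the first round: $19127.99 × 1.28 = $24483.8272.
Second-round multiplier: $16893.84 ÷ $24483.8272 ≈ 0.69.
That is a change of -31.0%.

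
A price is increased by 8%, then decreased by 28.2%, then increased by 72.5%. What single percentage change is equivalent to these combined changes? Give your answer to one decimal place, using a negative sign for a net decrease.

An 8% increase multiplies by 1.08.
Then a 28.2% decrease: 1.08 × 0.718 = 0.77544.
Then a 72.5% increase: 0.77544 × 1.725 = 1.337634.
Overall factor 1.337634, i.e. 33.8%.

33.8%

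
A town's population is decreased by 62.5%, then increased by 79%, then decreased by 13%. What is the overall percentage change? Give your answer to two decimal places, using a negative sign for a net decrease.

The combined multiplier is 0.375 × 1.79 × 0.87 = 0.5839875.
That corresponds to a decrease of 41.60%.

-41.60%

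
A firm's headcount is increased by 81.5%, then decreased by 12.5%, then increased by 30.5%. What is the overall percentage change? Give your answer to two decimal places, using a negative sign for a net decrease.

107.25%

An 81.5% increase multiplies by 1.815.
Then a 12.5% decrease: 1.815 × 0.875 = 1.588125.
Then a 30.5% increase: 1.588125 × 1.305 = 2.072503125.
Overall factor 2.072503125, i.e. 107.25%.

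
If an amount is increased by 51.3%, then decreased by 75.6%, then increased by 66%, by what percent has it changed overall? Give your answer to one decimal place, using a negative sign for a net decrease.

A 51.3% increase multiplies by 1.513.
Then a 75.6% decrease: 1.513 × 0.244 = 0.369172.
Then a 66% increase: 0.369172 × 1.66 = 0.61282552.
Overall factor 0.61282552, i.e. -38.7%.

-38.7%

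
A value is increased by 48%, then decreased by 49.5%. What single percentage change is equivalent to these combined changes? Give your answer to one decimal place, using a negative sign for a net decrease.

A 48% increase multiplies by 1.48.
Then a 49.5% decrease: 1.48 × 0.505 = 0.7474.
Overall factor 0.7474, i.e. -25.3%.

-25.3%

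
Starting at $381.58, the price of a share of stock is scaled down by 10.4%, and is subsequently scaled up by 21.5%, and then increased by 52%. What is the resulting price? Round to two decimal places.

10.4% decrease: $381.58 × 0.896 = $341.89568.
21.5% increase: $341.89568 × 1.215 = $415.4032512.
After the 52% increase: $415.4032512 × 1.52 = $631.412941824 ≈ $631.41.

$631.41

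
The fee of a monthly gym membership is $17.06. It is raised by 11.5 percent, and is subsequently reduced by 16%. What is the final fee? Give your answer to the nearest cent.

11.5% increase: $17.06 × 1.115 = $19.0219.
Apply the 16% decrease: $19.0219 × 0.84 = $15.978396 ≈ $15.98.

$15.98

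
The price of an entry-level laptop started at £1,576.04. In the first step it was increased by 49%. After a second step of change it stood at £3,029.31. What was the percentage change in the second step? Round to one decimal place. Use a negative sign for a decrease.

After the first step: £1,576.04 × 1.49 = £2348.2996.
Second-step multiplier: £3,029.31 ÷ £2348.2996 ≈ 1.29.
That is a change of 29.0%.

29.0%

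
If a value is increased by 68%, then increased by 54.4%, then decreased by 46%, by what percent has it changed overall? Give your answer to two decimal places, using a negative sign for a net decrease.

40.07%

The combined multiplier is 1.68 × 1.544 × 0.54 = 1.4007168.
That corresponds to an increase of 40.07%.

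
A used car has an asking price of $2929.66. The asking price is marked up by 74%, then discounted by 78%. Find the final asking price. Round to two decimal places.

Apply the 74% increase: $2929.66 × 1.74 = $5097.6084.
78% decrease: $5097.6084 × 0.22 = $1121.473848 ≈ $1121.47.

$1121.47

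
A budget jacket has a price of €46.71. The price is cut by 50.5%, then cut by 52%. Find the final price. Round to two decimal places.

After the 50.5% decrease: €46.71 × 0.495 = €23.12145.
After the 52% decrease: €23.12145 × 0.48 = €11.098296 ≈ €11.10.

€11.10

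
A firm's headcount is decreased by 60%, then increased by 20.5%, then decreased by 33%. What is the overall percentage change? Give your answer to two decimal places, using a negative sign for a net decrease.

-67.71%

A 60% decrease multiplies by 0.4.
Then a 20.5% increase: 0.4 × 1.205 = 0.482.
Then a 33% decrease: 0.482 × 0.67 = 0.32294.
Overall factor 0.32294, i.e. -67.71%.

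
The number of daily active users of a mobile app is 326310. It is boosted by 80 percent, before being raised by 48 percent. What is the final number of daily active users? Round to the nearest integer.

80% increase: 326310 × 1.8 = 587358.
48% increase: 587358 × 1.48 = 869289.84 ≈ 869290.

869290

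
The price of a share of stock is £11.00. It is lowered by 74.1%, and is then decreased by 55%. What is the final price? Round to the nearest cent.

£1.28

Apply the 74.1% decrease: £11.00 × 0.259 = £2.849.
Apply the 55% decrease: £2.849 × 0.45 = £1.28205 ≈ £1.28.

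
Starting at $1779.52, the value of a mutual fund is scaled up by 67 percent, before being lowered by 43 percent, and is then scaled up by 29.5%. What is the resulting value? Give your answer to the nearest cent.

Each change multiplies by a factor: 1.67 × 0.57 × 1.295 = 1.2327105.
$1779.52 × 1.2327105 = $2193.63298896 ≈ $2193.63.

$2193.63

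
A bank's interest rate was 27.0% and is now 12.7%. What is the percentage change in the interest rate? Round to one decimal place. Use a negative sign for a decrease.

-53.0%

The change is 12.7 − 27.0 = -14.3 percentage points.
Relative to the original 27.0%, that is -14.3 ÷ 27.0 ≈ -53.0%.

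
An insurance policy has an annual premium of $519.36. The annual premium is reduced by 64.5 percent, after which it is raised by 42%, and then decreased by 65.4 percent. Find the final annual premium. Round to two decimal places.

$90.59

64.5% decrease: $519.36 × 0.355 = $184.3728.
Apply the 42% increase: $184.3728 × 1.42 = $261.809376.
65.4% decrease: $261.809376 × 0.346 = $90.586044096 ≈ $90.59.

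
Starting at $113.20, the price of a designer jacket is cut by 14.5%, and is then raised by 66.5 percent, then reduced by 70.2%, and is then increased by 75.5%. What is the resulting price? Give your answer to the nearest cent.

$84.28

Each change multiplies by a factor: 0.855 × 1.665 × 0.298 × 1.755 = 0.74451548925.
$113.20 × 0.74451548925 = $84.2791533831 ≈ $84.28.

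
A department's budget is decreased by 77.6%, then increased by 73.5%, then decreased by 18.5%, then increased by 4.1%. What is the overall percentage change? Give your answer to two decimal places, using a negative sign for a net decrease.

-67.03%

The combined multiplier is 0.224 × 1.735 × 0.815 × 1.041 = 0.3297280056.
That corresponds to a decrease of 67.03%.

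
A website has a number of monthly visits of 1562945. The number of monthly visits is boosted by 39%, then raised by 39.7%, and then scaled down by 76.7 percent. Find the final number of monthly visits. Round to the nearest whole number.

707149

Each change multiplies by a factor: 1.39 × 1.397 × 0.233 = 0.45244639.
1562945 × 0.45244639 = 707148.82301855 ≈ 707149.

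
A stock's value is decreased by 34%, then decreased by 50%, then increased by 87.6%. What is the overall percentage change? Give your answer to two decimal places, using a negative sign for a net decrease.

A 34% decrease multiplies by 0.66.
Then a 50% decrease: 0.66 × 0.5 = 0.33.
Then an 87.6% increase: 0.33 × 1.876 = 0.61908.
Overall factor 0.61908, i.e. -38.09%.

-38.09%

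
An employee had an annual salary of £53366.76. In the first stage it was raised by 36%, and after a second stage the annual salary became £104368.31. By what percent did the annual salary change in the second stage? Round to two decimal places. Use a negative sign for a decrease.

43.80%

After the first stage: £53366.76 × 1.36 = £72578.7936.
Second-stage multiplier: £104368.31 ÷ £72578.7936 ≈ 1.438.
That is a change of 43.80%.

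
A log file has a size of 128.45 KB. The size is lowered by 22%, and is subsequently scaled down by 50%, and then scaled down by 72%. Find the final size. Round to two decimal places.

14.03 KB

Each change multiplies by a factor: 0.78 × 0.5 × 0.28 = 0.1092.
128.45 × 0.1092 = 14.02674 ≈ 14.03.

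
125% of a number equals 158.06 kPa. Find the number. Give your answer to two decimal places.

126.45 kPa

158.06 kPa ÷ 1.25 ≈ 126.45 kPa.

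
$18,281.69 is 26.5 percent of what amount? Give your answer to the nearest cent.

$68,987.51

$18,281.69 ÷ 0.265 ≈ $68,987.51.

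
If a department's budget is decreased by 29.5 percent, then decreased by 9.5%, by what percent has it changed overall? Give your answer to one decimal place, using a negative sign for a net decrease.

The combined multiplier is 0.705 × 0.905 = 0.638025.
That corresponds to a decrease of 36.2%.

-36.2%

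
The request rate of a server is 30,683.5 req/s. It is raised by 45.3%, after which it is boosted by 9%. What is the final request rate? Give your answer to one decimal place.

Each change multiplies by a factor: 1.453 × 1.09 = 1.58377.
30,683.5 × 1.58377 = 48595.606795 ≈ 48,595.6.

48,595.6 req/s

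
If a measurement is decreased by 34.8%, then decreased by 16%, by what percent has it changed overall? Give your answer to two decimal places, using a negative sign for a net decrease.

-45.23%

A 34.8% decrease multiplies by 0.652.
Then a 16% decrease: 0.652 × 0.84 = 0.54768.
Overall factor 0.54768, i.e. -45.23%.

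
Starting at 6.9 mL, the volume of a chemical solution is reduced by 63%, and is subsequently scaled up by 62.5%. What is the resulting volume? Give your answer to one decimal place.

Each change multiplies by a factor: 0.37 × 1.625 = 0.60125.
6.9 × 0.60125 = 4.148625 ≈ 4.1.

4.1 mL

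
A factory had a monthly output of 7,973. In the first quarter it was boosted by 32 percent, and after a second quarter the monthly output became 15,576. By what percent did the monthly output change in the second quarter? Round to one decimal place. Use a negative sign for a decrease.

48.0%

After the first quarter: 7,973 × 1.32 = 10524.36.
Second-quarter multiplier: 15,576 ÷ 10524.36 ≈ 1.47999.
That is a change of 48.0%.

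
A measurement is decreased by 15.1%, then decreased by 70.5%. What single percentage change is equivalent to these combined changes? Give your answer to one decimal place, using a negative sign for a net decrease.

A 15.1% decrease multiplies by 0.849.
Then a 70.5% decrease: 0.849 × 0.295 = 0.250455.
Overall factor 0.250455, i.e. -75.0%.

-75.0%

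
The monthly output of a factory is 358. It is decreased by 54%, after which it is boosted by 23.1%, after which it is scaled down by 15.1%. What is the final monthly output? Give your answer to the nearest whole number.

54% decrease: 358 × 0.46 = 164.68.
23.1% increase: 164.68 × 1.231 = 202.72108.
After the 15.1% decrease: 202.72108 × 0.849 = 172.11019692 ≈ 172.

172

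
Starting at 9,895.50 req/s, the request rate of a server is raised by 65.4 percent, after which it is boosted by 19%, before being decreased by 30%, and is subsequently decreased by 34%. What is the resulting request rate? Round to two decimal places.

After the 65.4% increase: 9,895.50 × 1.654 = 16367.157.
After the 19% increase: 16367.157 × 1.19 = 19476.91683.
30% decrease: 19476.91683 × 0.7 = 13633.841781.
Apply the 34% decrease: 13633.841781 × 0.66 = 8998.33557546 ≈ 8,998.34.

8,998.34 req/s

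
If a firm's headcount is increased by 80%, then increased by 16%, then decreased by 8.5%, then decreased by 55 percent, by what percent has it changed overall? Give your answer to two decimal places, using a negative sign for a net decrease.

An 80% increase multiplies by 1.8.
Then a 16% increase: 1.8 × 1.16 = 2.088.
Then an 8.5% decrease: 2.088 × 0.915 = 1.91052.
Then a 55% decrease: 1.91052 × 0.45 = 0.859734.
Overall factor 0.859734, i.e. -14.03%.

-14.03%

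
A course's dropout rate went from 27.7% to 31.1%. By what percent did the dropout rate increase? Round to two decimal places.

The change is 31.1 − 27.7 = 3.4 percentage points.
Relative to the original 27.7%, that is 3.4 ÷ 27.7 ≈ 12.27%.
So the dropout rate rose by 12.27%.

12.27%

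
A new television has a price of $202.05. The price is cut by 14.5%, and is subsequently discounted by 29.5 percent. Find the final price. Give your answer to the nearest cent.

Each change multiplies by a factor: 0.855 × 0.705 = 0.602775.
$202.05 × 0.602775 = $121.79068875 ≈ $121.79.

$121.79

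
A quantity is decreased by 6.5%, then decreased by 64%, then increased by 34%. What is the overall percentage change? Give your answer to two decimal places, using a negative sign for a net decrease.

-54.90%

A 6.5% decrease multiplies by 0.935.
Then a 64% decrease: 0.935 × 0.36 = 0.3366.
Then a 34% increase: 0.3366 × 1.34 = 0.451044.
Overall factor 0.451044, i.e. -54.90%.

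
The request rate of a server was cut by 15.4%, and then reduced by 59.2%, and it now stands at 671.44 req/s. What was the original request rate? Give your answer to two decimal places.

1,945.26 req/s

Undoing the 59.2% decrease: 671.44 ÷ 0.408 ≈ 1645.686275.
Undoing the 15.4% decrease: 1645.686275 ÷ 0.846 ≈ 1,945.26 req/s.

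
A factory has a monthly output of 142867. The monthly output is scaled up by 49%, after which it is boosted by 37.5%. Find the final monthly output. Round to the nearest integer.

Apply the 49% increase: 142867 × 1.49 = 212871.83.
After the 37.5% increase: 212871.83 × 1.375 = 292698.76625 ≈ 292699.

292699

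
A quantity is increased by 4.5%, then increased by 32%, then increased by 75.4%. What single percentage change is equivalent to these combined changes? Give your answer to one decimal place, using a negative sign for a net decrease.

A 4.5% increase multiplies by 1.045.
Then a 32% increase: 1.045 × 1.32 = 1.3794.
Then a 75.4% increase: 1.3794 × 1.754 = 2.4194676.
Overall factor 2.4194676, i.e. 141.9%.

141.9%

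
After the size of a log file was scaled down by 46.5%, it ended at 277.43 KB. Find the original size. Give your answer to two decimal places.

The overall multiplier applied was 0.535.
So the original size was 277.43 ÷ 0.535 ≈ 518.56 KB.

518.56 KB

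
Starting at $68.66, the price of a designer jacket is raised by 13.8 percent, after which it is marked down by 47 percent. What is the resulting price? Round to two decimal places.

Each change multiplies by a factor: 1.138 × 0.53 = 0.60314.
$68.66 × 0.60314 = $41.4115924 ≈ $41.41.

$41.41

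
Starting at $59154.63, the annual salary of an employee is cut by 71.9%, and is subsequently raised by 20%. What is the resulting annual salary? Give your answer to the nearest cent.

$19946.94

Apply the 71.9% decrease: $59154.63 × 0.281 = $16622.45103.
Apply the 20% increase: $16622.45103 × 1.2 = $19946.941236 ≈ $19946.94.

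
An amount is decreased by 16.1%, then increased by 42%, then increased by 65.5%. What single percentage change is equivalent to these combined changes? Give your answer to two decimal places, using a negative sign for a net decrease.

The combined multiplier is 0.839 × 1.42 × 1.655 = 1.9717339.
That corresponds to an increase of 97.17%.

97.17%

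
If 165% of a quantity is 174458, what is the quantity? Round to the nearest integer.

105732

174458 ÷ 1.65 ≈ 105732.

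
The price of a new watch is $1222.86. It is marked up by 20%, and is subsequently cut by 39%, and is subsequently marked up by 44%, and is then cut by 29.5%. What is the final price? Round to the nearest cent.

Each change multiplies by a factor: 1.2 × 0.61 × 1.44 × 0.705 = 0.7431264.
$1222.86 × 0.7431264 = $908.739549504 ≈ $908.74.

$908.74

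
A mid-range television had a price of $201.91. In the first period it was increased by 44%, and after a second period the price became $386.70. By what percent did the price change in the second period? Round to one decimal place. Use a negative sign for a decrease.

After the first period: $201.91 × 1.44 = $290.7504.
Second-period multiplier: $386.70 ÷ $290.7504 ≈ 1.33001.
That is a change of 33.0%.

33.0%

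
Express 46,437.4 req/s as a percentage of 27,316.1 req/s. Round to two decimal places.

46,437.4 req/s ÷ 27,316.1 req/s ≈ 170.00%.

170.00%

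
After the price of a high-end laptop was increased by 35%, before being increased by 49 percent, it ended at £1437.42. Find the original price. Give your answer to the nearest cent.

£714.60

The overall multiplier applied was 1.35 × 1.49 = 2.0115.
So the original price was £1437.42 ÷ 2.0115 ≈ £714.60.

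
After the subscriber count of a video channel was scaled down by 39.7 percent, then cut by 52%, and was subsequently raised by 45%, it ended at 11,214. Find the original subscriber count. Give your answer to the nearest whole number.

26,720

The overall multiplier applied was 0.603 × 0.48 × 1.45 = 0.419688.
So the original subscriber count was 11,214 ÷ 0.419688 ≈ 26,720.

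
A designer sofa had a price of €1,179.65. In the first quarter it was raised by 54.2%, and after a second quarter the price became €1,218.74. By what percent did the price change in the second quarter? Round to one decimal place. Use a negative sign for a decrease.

After the first quarter: €1,179.65 × 1.542 = €1819.0203.
Second-quarter multiplier: €1,218.74 ÷ €1819.0203 ≈ 0.67.
That is a change of -33.0%.

-33.0%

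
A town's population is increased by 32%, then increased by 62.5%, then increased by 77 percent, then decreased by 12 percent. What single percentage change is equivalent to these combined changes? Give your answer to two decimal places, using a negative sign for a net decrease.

The combined multiplier is 1.32 × 1.625 × 1.77 × 0.88 = 3.341052.
That corresponds to an increase of 234.11%.

234.11%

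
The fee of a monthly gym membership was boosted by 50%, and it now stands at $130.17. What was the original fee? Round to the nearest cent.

The overall multiplier applied was 1.5.
So the original fee was $130.17 ÷ 1.5 = $86.78.

$86.78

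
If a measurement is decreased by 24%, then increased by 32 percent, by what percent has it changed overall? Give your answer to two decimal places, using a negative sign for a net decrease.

0.32%

The combined multiplier is 0.76 × 1.32 = 1.0032.
That corresponds to an increase of 0.32%.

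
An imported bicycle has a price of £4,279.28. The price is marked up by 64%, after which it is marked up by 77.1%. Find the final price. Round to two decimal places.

£12,428.91

Apply the 64% increase: £4,279.28 × 1.64 = £7018.0192.
After the 77.1% increase: £7018.0192 × 1.771 = £12428.9120032 ≈ £12,428.91.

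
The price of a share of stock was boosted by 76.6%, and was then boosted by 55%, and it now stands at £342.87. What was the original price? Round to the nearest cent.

Undoing the 55% increase: £342.87 ÷ 1.55 ≈ £221.206452.
Undoing the 76.6% increase: £221.206452 ÷ 1.766 ≈ £125.26.

£125.26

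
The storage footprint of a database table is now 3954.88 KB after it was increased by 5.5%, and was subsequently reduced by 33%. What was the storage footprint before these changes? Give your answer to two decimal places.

5595.08 KB

Undoing the 33% decrease: 3954.88 ÷ 0.67 ≈ 5902.80597.
Undoing the 5.5% increase: 5902.80597 ÷ 1.055 ≈ 5595.08 KB.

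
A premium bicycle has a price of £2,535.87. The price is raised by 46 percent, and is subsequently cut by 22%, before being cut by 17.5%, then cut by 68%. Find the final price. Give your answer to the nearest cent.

Each change multiplies by a factor: 1.46 × 0.78 × 0.825 × 0.32 = 0.3006432.
£2,535.87 × 0.3006432 = £762.392071584 ≈ £762.39.

£762.39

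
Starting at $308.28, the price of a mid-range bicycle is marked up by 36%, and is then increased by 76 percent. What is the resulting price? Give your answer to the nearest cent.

$737.90

36% increase: $308.28 × 1.36 = $419.2608.
After the 76% increase: $419.2608 × 1.76 = $737.899008 ≈ $737.90.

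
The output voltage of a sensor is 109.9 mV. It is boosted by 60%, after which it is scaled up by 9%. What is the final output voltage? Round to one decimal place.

191.7 mV

After the 60% increase: 109.9 × 1.6 = 175.84.
9% increase: 175.84 × 1.09 = 191.6656 ≈ 191.7.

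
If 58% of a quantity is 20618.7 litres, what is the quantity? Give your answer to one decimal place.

20618.7 litres ÷ 0.58 ≈ 35549.5 litres.

35549.5 litres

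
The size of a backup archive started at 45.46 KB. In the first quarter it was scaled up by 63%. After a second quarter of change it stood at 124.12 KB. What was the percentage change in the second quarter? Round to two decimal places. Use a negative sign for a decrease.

67.50%

After the first quarter: 45.46 × 1.63 = 74.0998.
Second-quarter multiplier: 124.12 ÷ 74.0998 ≈ 1.675038.
That is a change of 67.50%.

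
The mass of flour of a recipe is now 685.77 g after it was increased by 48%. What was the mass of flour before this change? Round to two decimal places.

The overall multiplier applied was 1.48.
So the original mass of flour was 685.77 ÷ 1.48 ≈ 463.36 g.

463.36 g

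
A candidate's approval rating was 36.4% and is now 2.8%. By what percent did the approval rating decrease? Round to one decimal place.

The change is 2.8 − 36.4 = -33.6 percentage points.
Relative to the original 36.4%, that is -33.6 ÷ 36.4 ≈ -92.3%.
So the approval rating fell by 92.3%.

92.3%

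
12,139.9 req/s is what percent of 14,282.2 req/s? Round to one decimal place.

85.0%

12,139.9 req/s ÷ 14,282.2 req/s ≈ 85.0%.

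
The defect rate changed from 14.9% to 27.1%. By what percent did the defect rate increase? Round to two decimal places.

The change is 27.1 − 14.9 = 12.2 percentage points.
Relative to the original 14.9%, that is 12.2 ÷ 14.9 ≈ 81.88%.
So the defect rate rose by 81.88%.

81.88%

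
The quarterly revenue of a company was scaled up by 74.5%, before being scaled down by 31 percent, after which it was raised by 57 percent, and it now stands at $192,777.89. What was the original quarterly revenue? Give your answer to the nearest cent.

$101,979.54

The overall multiplier applied was 1.745 × 0.69 × 1.57 = 1.8903585.
So the original quarterly revenue was $192,777.89 ÷ 1.8903585 ≈ $101,979.54.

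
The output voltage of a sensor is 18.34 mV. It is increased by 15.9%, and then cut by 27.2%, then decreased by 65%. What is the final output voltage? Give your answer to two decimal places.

5.42 mV

After the 15.9% increase: 18.34 × 1.159 = 21.25606.
Apply the 27.2% decrease: 21.25606 × 0.728 = 15.47441168.
65% decrease: 15.47441168 × 0.35 = 5.416044088 ≈ 5.42.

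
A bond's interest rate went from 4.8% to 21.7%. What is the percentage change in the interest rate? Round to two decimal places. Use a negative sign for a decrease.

The change is 21.7 − 4.8 = 16.9 percentage points.
Relative to the original 4.8%, that is 16.9 ÷ 4.8 ≈ 352.08%.

352.08%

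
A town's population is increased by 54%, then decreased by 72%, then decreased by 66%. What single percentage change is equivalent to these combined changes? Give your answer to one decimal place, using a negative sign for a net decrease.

The combined multiplier is 1.54 × 0.28 × 0.34 = 0.146608.
That corresponds to a decrease of 85.3%.

-85.3%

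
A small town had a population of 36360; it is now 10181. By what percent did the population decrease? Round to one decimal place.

72.0%

Change: 10181 − 36360 = -26179.
Relative to the original: -26179 ÷ 36360 ≈ -72.0%.
So the population decreased by 72.0%.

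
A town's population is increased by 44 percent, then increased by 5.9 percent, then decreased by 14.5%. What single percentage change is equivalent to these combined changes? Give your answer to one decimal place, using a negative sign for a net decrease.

30.4%

A 44% increase multiplies by 1.44.
Then a 5.9% increase: 1.44 × 1.059 = 1.52496.
Then a 14.5% decrease: 1.52496 × 0.855 = 1.3038408.
Overall factor 1.3038408, i.e. 30.4%.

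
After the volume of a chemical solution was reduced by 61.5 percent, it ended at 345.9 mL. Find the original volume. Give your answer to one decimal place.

898.4 mL

The overall multiplier applied was 0.385.
So the original volume was 345.9 ÷ 0.385 ≈ 898.4 mL.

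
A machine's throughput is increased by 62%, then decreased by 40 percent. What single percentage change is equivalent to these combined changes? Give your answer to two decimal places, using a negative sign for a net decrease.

-2.80%

The combined multiplier is 1.62 × 0.6 = 0.972.
That corresponds to a decrease of 2.80%.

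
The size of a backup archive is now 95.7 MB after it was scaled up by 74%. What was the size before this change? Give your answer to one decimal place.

55.0 MB

The overall multiplier applied was 1.74.
So the original size was 95.7 ÷ 1.74 = 55.0 MB.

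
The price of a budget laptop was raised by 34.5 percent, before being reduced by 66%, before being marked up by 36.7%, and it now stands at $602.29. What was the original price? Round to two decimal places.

Undoing the 36.7% increase: $602.29 ÷ 1.367 ≈ $440.592538.
Undoing the 66% decrease: $440.592538 ÷ 0.34 ≈ $1295.860406.
Undoing the 34.5% increase: $1295.860406 ÷ 1.345 ≈ $963.46.

$963.46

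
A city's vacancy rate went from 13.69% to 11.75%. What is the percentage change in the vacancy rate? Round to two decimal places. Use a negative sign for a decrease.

-14.17%

The change is 11.75 − 13.69 = -1.94 percentage points.
Relative to the original 13.69%, that is -1.94 ÷ 13.69 ≈ -14.17%.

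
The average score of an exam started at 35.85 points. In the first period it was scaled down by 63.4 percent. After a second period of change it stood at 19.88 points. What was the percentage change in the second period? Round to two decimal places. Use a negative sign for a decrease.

After the first period: 35.85 × 0.366 = 13.1211.
Second-period multiplier: 19.88 ÷ 13.1211 ≈ 1.515117.
That is a change of 51.51%.

51.51%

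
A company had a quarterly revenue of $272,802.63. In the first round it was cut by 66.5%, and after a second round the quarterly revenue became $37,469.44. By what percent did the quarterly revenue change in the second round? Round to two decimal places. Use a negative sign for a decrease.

After the first round: $272,802.63 × 0.335 = $91388.88105.
Second-round multiplier: $37,469.44 ÷ $91388.88105 ≈ 0.41.
That is a change of -59.00%.

-59.00%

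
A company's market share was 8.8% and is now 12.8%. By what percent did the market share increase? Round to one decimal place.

The change is 12.8 − 8.8 = 4.0 percentage points.
Relative to the original 8.8%, that is 4.0 ÷ 8.8 ≈ 45.5%.
So the market share rose by 45.5%.

45.5%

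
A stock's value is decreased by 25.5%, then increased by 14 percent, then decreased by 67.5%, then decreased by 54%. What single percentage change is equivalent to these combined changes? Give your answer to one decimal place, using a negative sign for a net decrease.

The combined multiplier is 0.745 × 1.14 × 0.325 × 0.46 = 0.12697035.
That corresponds to a decrease of 87.3%.

-87.3%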